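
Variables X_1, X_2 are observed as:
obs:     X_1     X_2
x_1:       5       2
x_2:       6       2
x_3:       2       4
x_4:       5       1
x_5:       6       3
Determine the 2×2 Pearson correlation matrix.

Step 1 — column means:
  mean(X_1) = (5 + 6 + 2 + 5 + 6) / 5 = 24/5 = 4.8
  mean(X_2) = (2 + 2 + 4 + 1 + 3) / 5 = 12/5 = 2.4

Step 2 — sample variances and covariances s[i,j] = (1/(n-1)) · Σ_k (x_{k,i} - mean_i) · (x_{k,j} - mean_j), with n-1 = 4:
  s[X_1,X_1] = ((0.2)·(0.2) + (1.2)·(1.2) + (-2.8)·(-2.8) + (0.2)·(0.2) + (1.2)·(1.2)) / 4 = 10.8/4 = 2.7
  s[X_1,X_2] = ((0.2)·(-0.4) + (1.2)·(-0.4) + (-2.8)·(1.6) + (0.2)·(-1.4) + (1.2)·(0.6)) / 4 = -4.6/4 = -1.15
  s[X_2,X_2] = ((-0.4)·(-0.4) + (-0.4)·(-0.4) + (1.6)·(1.6) + (-1.4)·(-1.4) + (0.6)·(0.6)) / 4 = 5.2/4 = 1.3
  Sample standard deviations s_i = √(s[i,i]):
  s(X_1) = √(2.7) = 1.6432
  s(X_2) = √(1.3) = 1.1402

Step 3 — r_{ij} = s_{ij} / (s_i · s_j):
  r[X_1,X_1] = 1 (diagonal).
  r[X_1,X_2] = -1.15 / (1.6432 · 1.1402) = -1.15 / 1.8735 = -0.6138
  r[X_2,X_2] = 1 (diagonal).

R is symmetric with unit diagonal. Assembling:

R = [[1, -0.6138],
 [-0.6138, 1]]


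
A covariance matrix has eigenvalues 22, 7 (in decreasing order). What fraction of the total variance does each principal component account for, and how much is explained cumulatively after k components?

Step 1 — total variance = trace(Sigma) = Σ λ_i = 22 + 7 = 29.

Step 2 — fraction explained by component i = λ_i / Σ λ:
  PC1: 22/29 = 0.7586
  PC2: 7/29 = 0.2414

Step 3 — cumulative fraction after k components = (λ_1 + ... + λ_k) / Σ λ:
  k = 1: 22/29 = 0.7586
  k = 2: (22 + 7)/29 = 29/29 = 1

Summary (fraction, with percent):

explained: PC1 0.7586 (75.86%), PC2 0.2414 (24.14%);  cumulative: 0.7586, 1


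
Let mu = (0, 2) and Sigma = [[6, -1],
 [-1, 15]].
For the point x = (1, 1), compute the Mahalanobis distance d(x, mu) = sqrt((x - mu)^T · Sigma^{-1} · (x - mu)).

Step 1 — centre the observation: (x - mu) = (1, -1).

Step 2 — invert Sigma. det(Sigma) = 6·15 - (-1)² = 89.
  Sigma^{-1} = (1/det) · [[d, -b], [-b, a]] = [[0.1685, 0.0112],
 [0.0112, 0.0674]].

Step 3 — form the quadratic (x - mu)^T · Sigma^{-1} · (x - mu):
  Sigma^{-1} · (x - mu) = (0.1573, -0.0562).
  (x - mu)^T · [Sigma^{-1} · (x - mu)] = (1)·(0.1573) + (-1)·(-0.0562) = 0.2135.

Step 4 — take square root: d = √(0.2135) ≈ 0.462.

d(x, mu) = √(0.2135) ≈ 0.462


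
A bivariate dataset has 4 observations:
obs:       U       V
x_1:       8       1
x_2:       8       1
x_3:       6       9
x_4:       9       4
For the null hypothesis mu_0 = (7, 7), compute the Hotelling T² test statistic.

Step 1 — sample mean vector:
  mean(U) = (8 + 8 + 6 + 9) / 4 = 31/4 = 7.75
  mean(V) = (1 + 1 + 9 + 4) / 4 = 15/4 = 3.75
  x̄ = (7.75, 3.75),  deviation x̄ - mu_0 = (7.75, 3.75) - (7, 7) = (0.75, -3.25).

Step 2 — sample covariance matrix, S[i,j] = (1/(n-1)) · Σ_k (x_{k,i} - mean_i) · (x_{k,j} - mean_j), divisor n-1 = 3:
  S[U,U] = ((0.25)·(0.25) + (0.25)·(0.25) + (-1.75)·(-1.75) + (1.25)·(1.25)) / 3 = 4.75/3 = 1.5833
  S[U,V] = ((0.25)·(-2.75) + (0.25)·(-2.75) + (-1.75)·(5.25) + (1.25)·(0.25)) / 3 = -10.25/3 = -3.4167
  S[V,V] = ((-2.75)·(-2.75) + (-2.75)·(-2.75) + (5.25)·(5.25) + (0.25)·(0.25)) / 3 = 42.75/3 = 14.25
  S = [[1.5833, -3.4167],
 [-3.4167, 14.25]].

Step 3 — invert S. det(S) = 1.5833·14.25 - (-3.4167)² = 10.8889.
  S^{-1} = (1/det) · [[d, -b], [-b, a]] = [[1.3087, 0.3138],
 [0.3138, 0.1454]].

Step 4 — quadratic form (x̄ - mu_0)^T · S^{-1} · (x̄ - mu_0):
  S^{-1} · (x̄ - mu_0) = (-0.0383, -0.2372),
  (x̄ - mu_0)^T · [...] = (0.75)·(-0.0383) + (-3.25)·(-0.2372) = 0.7423.

Step 5 — scale by n: T² = 4 · 0.7423 = 2.9694.

T² ≈ 2.9694


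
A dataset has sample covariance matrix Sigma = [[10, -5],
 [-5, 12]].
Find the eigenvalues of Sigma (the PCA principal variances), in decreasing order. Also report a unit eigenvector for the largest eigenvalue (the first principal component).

Step 1 — characteristic polynomial of 2×2 Sigma:
  det(Sigma - λI) = λ² - trace · λ + det = 0.
  trace = 10 + 12 = 22, det = 10·12 - (-5)² = 95.
Step 2 — discriminant:
  Δ = trace² - 4·det = 484 - 380 = 104.
Step 3 — eigenvalues:
  λ = (trace ± √Δ)/2 = (22 ± 10.198)/2,
  λ_1 = 16.099,  λ_2 = 5.901.

Step 4 — unit eigenvector for λ_1: solve (Sigma - λ_1 I)v = 0. First row:
  (10 - 16.099)·v_x + (-5)·v_y = 0, i.e. (-6.099)·v_x + (-5)·v_y = 0,
  so v ∝ (b, λ_1 - a) = (-5, 6.099); multiply by -1 so the first entry is positive: u = (5, -6.099).
  ||u|| = √((5)² + (-6.099)²) = √(62.198) ≈ 7.8866,
  v_1 = u/||u|| ≈ (0.634, -0.7733) (||v_1|| = 1).

λ_1 = 16.099,  λ_2 = 5.901;  v_1 ≈ (0.634, -0.7733)


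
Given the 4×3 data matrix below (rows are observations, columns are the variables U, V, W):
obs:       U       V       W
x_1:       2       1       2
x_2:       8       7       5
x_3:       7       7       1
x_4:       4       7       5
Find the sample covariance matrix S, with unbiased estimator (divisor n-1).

Step 1 — column means:
  mean(U) = (2 + 8 + 7 + 4) / 4 = 21/4 = 5.25
  mean(V) = (1 + 7 + 7 + 7) / 4 = 22/4 = 5.5
  mean(W) = (2 + 5 + 1 + 5) / 4 = 13/4 = 3.25

Step 2 — sample covariance S[i,j] = (1/(n-1)) · Σ_k (x_{k,i} - mean_i) · (x_{k,j} - mean_j), with n-1 = 3.
  S[U,U] = ((-3.25)·(-3.25) + (2.75)·(2.75) + (1.75)·(1.75) + (-1.25)·(-1.25)) / 3 = 22.75/3 = 7.5833
  S[U,V] = ((-3.25)·(-4.5) + (2.75)·(1.5) + (1.75)·(1.5) + (-1.25)·(1.5)) / 3 = 19.5/3 = 6.5
  S[U,W] = ((-3.25)·(-1.25) + (2.75)·(1.75) + (1.75)·(-2.25) + (-1.25)·(1.75)) / 3 = 2.75/3 = 0.9167
  S[V,V] = ((-4.5)·(-4.5) + (1.5)·(1.5) + (1.5)·(1.5) + (1.5)·(1.5)) / 3 = 27/3 = 9
  S[V,W] = ((-4.5)·(-1.25) + (1.5)·(1.75) + (1.5)·(-2.25) + (1.5)·(1.75)) / 3 = 7.5/3 = 2.5
  S[W,W] = ((-1.25)·(-1.25) + (1.75)·(1.75) + (-2.25)·(-2.25) + (1.75)·(1.75)) / 3 = 12.75/3 = 4.25

S is symmetric (S[j,i] = S[i,j]). Assembling:

S = [[7.5833, 6.5, 0.9167],
 [6.5, 9, 2.5],
 [0.9167, 2.5, 4.25]]


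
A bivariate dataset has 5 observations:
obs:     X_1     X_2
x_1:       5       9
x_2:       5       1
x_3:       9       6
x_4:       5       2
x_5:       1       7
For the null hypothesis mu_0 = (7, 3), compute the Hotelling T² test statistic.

Step 1 — sample mean vector:
  mean(X_1) = (5 + 5 + 9 + 5 + 1) / 5 = 25/5 = 5
  mean(X_2) = (9 + 1 + 6 + 2 + 7) / 5 = 25/5 = 5
  x̄ = (5, 5),  deviation x̄ - mu_0 = (5, 5) - (7, 3) = (-2, 2).

Step 2 — sample covariance matrix, S[i,j] = (1/(n-1)) · Σ_k (x_{k,i} - mean_i) · (x_{k,j} - mean_j), divisor n-1 = 4:
  S[X_1,X_1] = ((0)·(0) + (0)·(0) + (4)·(4) + (0)·(0) + (-4)·(-4)) / 4 = 32/4 = 8
  S[X_1,X_2] = ((0)·(4) + (0)·(-4) + (4)·(1) + (0)·(-3) + (-4)·(2)) / 4 = -4/4 = -1
  S[X_2,X_2] = ((4)·(4) + (-4)·(-4) + (1)·(1) + (-3)·(-3) + (2)·(2)) / 4 = 46/4 = 11.5
  S = [[8, -1],
 [-1, 11.5]].

Step 3 — invert S. det(S) = 8·11.5 - (-1)² = 91.
  S^{-1} = (1/det) · [[d, -b], [-b, a]] = [[0.1264, 0.011],
 [0.011, 0.0879]].

Step 4 — quadratic form (x̄ - mu_0)^T · S^{-1} · (x̄ - mu_0):
  S^{-1} · (x̄ - mu_0) = (-0.2308, 0.1538),
  (x̄ - mu_0)^T · [...] = (-2)·(-0.2308) + (2)·(0.1538) = 0.7692.

Step 5 — scale by n: T² = 5 · 0.7692 = 3.8462.

T² ≈ 3.8462


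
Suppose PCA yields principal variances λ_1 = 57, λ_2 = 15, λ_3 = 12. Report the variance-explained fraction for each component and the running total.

Step 1 — total variance = trace(Sigma) = Σ λ_i = 57 + 15 + 12 = 84.

Step 2 — fraction explained by component i = λ_i / Σ λ:
  PC1: 57/84 = 0.6786
  PC2: 15/84 = 0.1786
  PC3: 12/84 = 0.1429

Step 3 — cumulative fraction after k components = (λ_1 + ... + λ_k) / Σ λ:
  k = 1: 57/84 = 0.6786
  k = 2: (57 + 15)/84 = 72/84 = 0.8571
  k = 3: (57 + 15 + 12)/84 = 84/84 = 1

Summary (fraction, with percent):

explained: PC1 0.6786 (67.86%), PC2 0.1786 (17.86%), PC3 0.1429 (14.29%);  cumulative: 0.6786, 0.8571, 1


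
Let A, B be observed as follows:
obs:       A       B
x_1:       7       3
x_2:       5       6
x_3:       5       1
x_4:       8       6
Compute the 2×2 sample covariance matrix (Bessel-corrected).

Step 1 — column means:
  mean(A) = (7 + 5 + 5 + 8) / 4 = 25/4 = 6.25
  mean(B) = (3 + 6 + 1 + 6) / 4 = 16/4 = 4

Step 2 — sample covariance S[i,j] = (1/(n-1)) · Σ_k (x_{k,i} - mean_i) · (x_{k,j} - mean_j), with n-1 = 3.
  S[A,A] = ((0.75)·(0.75) + (-1.25)·(-1.25) + (-1.25)·(-1.25) + (1.75)·(1.75)) / 3 = 6.75/3 = 2.25
  S[A,B] = ((0.75)·(-1) + (-1.25)·(2) + (-1.25)·(-3) + (1.75)·(2)) / 3 = 4/3 = 1.3333
  S[B,B] = ((-1)·(-1) + (2)·(2) + (-3)·(-3) + (2)·(2)) / 3 = 18/3 = 6

S is symmetric (S[j,i] = S[i,j]). Assembling:

S = [[2.25, 1.3333],
 [1.3333, 6]]


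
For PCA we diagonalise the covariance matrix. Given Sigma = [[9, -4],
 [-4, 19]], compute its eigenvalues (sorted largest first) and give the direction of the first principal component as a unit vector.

Step 1 — characteristic polynomial of 2×2 Sigma:
  det(Sigma - λI) = λ² - trace · λ + det = 0.
  trace = 9 + 19 = 28, det = 9·19 - (-4)² = 155.
Step 2 — discriminant:
  Δ = trace² - 4·det = 784 - 620 = 164.
Step 3 — eigenvalues:
  λ = (trace ± √Δ)/2 = (28 ± 12.8062)/2,
  λ_1 = 20.4031,  λ_2 = 7.5969.

Step 4 — unit eigenvector for λ_1: solve (Sigma - λ_1 I)v = 0. First row:
  (9 - 20.4031)·v_x + (-4)·v_y = 0, i.e. (-11.4031)·v_x + (-4)·v_y = 0,
  so v ∝ (b, λ_1 - a) = (-4, 11.4031); multiply by -1 so the first entry is positive: u = (4, -11.4031).
  ||u|| = √((4)² + (-11.4031)²) = √(146.0312) ≈ 12.0843,
  v_1 = u/||u|| ≈ (0.331, -0.9436) (||v_1|| = 1).

λ_1 = 20.4031,  λ_2 = 7.5969;  v_1 ≈ (0.331, -0.9436)


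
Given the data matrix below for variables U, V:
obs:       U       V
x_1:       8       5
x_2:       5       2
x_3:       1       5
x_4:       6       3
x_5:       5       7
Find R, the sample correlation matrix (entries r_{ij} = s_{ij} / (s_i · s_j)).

Step 1 — column means:
  mean(U) = (8 + 5 + 1 + 6 + 5) / 5 = 25/5 = 5
  mean(V) = (5 + 2 + 5 + 3 + 7) / 5 = 22/5 = 4.4

Step 2 — sample variances and covariances s[i,j] = (1/(n-1)) · Σ_k (x_{k,i} - mean_i) · (x_{k,j} - mean_j), with n-1 = 4:
  s[U,U] = ((3)·(3) + (0)·(0) + (-4)·(-4) + (1)·(1) + (0)·(0)) / 4 = 26/4 = 6.5
  s[U,V] = ((3)·(0.6) + (0)·(-2.4) + (-4)·(0.6) + (1)·(-1.4) + (0)·(2.6)) / 4 = -2/4 = -0.5
  s[V,V] = ((0.6)·(0.6) + (-2.4)·(-2.4) + (0.6)·(0.6) + (-1.4)·(-1.4) + (2.6)·(2.6)) / 4 = 15.2/4 = 3.8
  Sample standard deviations s_i = √(s[i,i]):
  s(U) = √(6.5) = 2.5495
  s(V) = √(3.8) = 1.9494

Step 3 — r_{ij} = s_{ij} / (s_i · s_j):
  r[U,U] = 1 (diagonal).
  r[U,V] = -0.5 / (2.5495 · 1.9494) = -0.5 / 4.9699 = -0.1006
  r[V,V] = 1 (diagonal).

R is symmetric with unit diagonal. Assembling:

R = [[1, -0.1006],
 [-0.1006, 1]]


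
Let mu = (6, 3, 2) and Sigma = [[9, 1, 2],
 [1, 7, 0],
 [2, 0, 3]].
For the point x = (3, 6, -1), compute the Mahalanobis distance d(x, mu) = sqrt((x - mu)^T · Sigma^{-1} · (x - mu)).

Step 1 — centre the observation: (x - mu) = (-3, 3, -3).

Step 2 — invert Sigma (cofactor / det for 3×3, or solve directly):
  Sigma^{-1} = [[0.1329, -0.019, -0.0886],
 [-0.019, 0.1456, 0.0127],
 [-0.0886, 0.0127, 0.3924]].

Step 3 — form the quadratic (x - mu)^T · Sigma^{-1} · (x - mu):
  Sigma^{-1} · (x - mu) = (-0.1899, 0.4557, -0.8734).
  (x - mu)^T · [Sigma^{-1} · (x - mu)] = (-3)·(-0.1899) + (3)·(0.4557) + (-3)·(-0.8734) = 4.557.

Step 4 — take square root: d = √(4.557) ≈ 2.1347.

d(x, mu) = √(4.557) ≈ 2.1347


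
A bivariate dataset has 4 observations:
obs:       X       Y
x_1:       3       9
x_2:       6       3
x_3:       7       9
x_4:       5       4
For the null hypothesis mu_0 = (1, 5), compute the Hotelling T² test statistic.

Step 1 — sample mean vector:
  mean(X) = (3 + 6 + 7 + 5) / 4 = 21/4 = 5.25
  mean(Y) = (9 + 3 + 9 + 4) / 4 = 25/4 = 6.25
  x̄ = (5.25, 6.25),  deviation x̄ - mu_0 = (5.25, 6.25) - (1, 5) = (4.25, 1.25).

Step 2 — sample covariance matrix, S[i,j] = (1/(n-1)) · Σ_k (x_{k,i} - mean_i) · (x_{k,j} - mean_j), divisor n-1 = 3:
  S[X,X] = ((-2.25)·(-2.25) + (0.75)·(0.75) + (1.75)·(1.75) + (-0.25)·(-0.25)) / 3 = 8.75/3 = 2.9167
  S[X,Y] = ((-2.25)·(2.75) + (0.75)·(-3.25) + (1.75)·(2.75) + (-0.25)·(-2.25)) / 3 = -3.25/3 = -1.0833
  S[Y,Y] = ((2.75)·(2.75) + (-3.25)·(-3.25) + (2.75)·(2.75) + (-2.25)·(-2.25)) / 3 = 30.75/3 = 10.25
  S = [[2.9167, -1.0833],
 [-1.0833, 10.25]].

Step 3 — invert S. det(S) = 2.9167·10.25 - (-1.0833)² = 28.7222.
  S^{-1} = (1/det) · [[d, -b], [-b, a]] = [[0.3569, 0.0377],
 [0.0377, 0.1015]].

Step 4 — quadratic form (x̄ - mu_0)^T · S^{-1} · (x̄ - mu_0):
  S^{-1} · (x̄ - mu_0) = (1.5638, 0.2872),
  (x̄ - mu_0)^T · [...] = (4.25)·(1.5638) + (1.25)·(0.2872) = 7.0053.

Step 5 — scale by n: T² = 4 · 7.0053 = 28.0213.

T² ≈ 28.0213


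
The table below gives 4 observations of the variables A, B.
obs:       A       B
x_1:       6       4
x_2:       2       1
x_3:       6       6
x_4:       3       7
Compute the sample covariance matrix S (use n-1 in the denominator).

Step 1 — column means:
  mean(A) = (6 + 2 + 6 + 3) / 4 = 17/4 = 4.25
  mean(B) = (4 + 1 + 6 + 7) / 4 = 18/4 = 4.5

Step 2 — sample covariance S[i,j] = (1/(n-1)) · Σ_k (x_{k,i} - mean_i) · (x_{k,j} - mean_j), with n-1 = 3.
  S[A,A] = ((1.75)·(1.75) + (-2.25)·(-2.25) + (1.75)·(1.75) + (-1.25)·(-1.25)) / 3 = 12.75/3 = 4.25
  S[A,B] = ((1.75)·(-0.5) + (-2.25)·(-3.5) + (1.75)·(1.5) + (-1.25)·(2.5)) / 3 = 6.5/3 = 2.1667
  S[B,B] = ((-0.5)·(-0.5) + (-3.5)·(-3.5) + (1.5)·(1.5) + (2.5)·(2.5)) / 3 = 21/3 = 7

S is symmetric (S[j,i] = S[i,j]). Assembling:

S = [[4.25, 2.1667],
 [2.1667, 7]]


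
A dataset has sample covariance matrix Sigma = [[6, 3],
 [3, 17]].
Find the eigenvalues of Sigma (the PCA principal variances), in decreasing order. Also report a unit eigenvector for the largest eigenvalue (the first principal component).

Step 1 — characteristic polynomial of 2×2 Sigma:
  det(Sigma - λI) = λ² - trace · λ + det = 0.
  trace = 6 + 17 = 23, det = 6·17 - (3)² = 93.
Step 2 — discriminant:
  Δ = trace² - 4·det = 529 - 372 = 157.
Step 3 — eigenvalues:
  λ = (trace ± √Δ)/2 = (23 ± 12.53)/2,
  λ_1 = 17.765,  λ_2 = 5.235.

Step 4 — unit eigenvector for λ_1: solve (Sigma - λ_1 I)v = 0. First row:
  (6 - 17.765)·v_x + (3)·v_y = 0, i.e. (-11.765)·v_x + (3)·v_y = 0,
  so v ∝ (b, λ_1 - a) = (3, 11.765) = u.
  ||u|| = √((3)² + (11.765)²) = √(147.4148) ≈ 12.1414,
  v_1 = u/||u|| ≈ (0.2471, 0.969) (||v_1|| = 1).

λ_1 = 17.765,  λ_2 = 5.235;  v_1 ≈ (0.2471, 0.969)


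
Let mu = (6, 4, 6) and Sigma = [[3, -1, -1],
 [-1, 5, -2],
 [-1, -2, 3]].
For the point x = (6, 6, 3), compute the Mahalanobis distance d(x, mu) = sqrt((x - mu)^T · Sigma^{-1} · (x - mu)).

Step 1 — centre the observation: (x - mu) = (0, 2, -3).

Step 2 — invert Sigma (cofactor / det for 3×3, or solve directly):
  Sigma^{-1} = [[0.5238, 0.2381, 0.3333],
 [0.2381, 0.381, 0.3333],
 [0.3333, 0.3333, 0.6667]].

Step 3 — form the quadratic (x - mu)^T · Sigma^{-1} · (x - mu):
  Sigma^{-1} · (x - mu) = (-0.5238, -0.2381, -1.3333).
  (x - mu)^T · [Sigma^{-1} · (x - mu)] = (0)·(-0.5238) + (2)·(-0.2381) + (-3)·(-1.3333) = 3.5238.

Step 4 — take square root: d = √(3.5238) ≈ 1.8772.

d(x, mu) = √(3.5238) ≈ 1.8772


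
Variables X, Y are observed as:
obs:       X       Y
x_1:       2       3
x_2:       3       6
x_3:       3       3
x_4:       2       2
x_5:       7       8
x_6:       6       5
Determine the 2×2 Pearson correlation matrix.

Step 1 — column means:
  mean(X) = (2 + 3 + 3 + 2 + 7 + 6) / 6 = 23/6 = 3.8333
  mean(Y) = (3 + 6 + 3 + 2 + 8 + 5) / 6 = 27/6 = 4.5

Step 2 — sample variances and covariances s[i,j] = (1/(n-1)) · Σ_k (x_{k,i} - mean_i) · (x_{k,j} - mean_j), with n-1 = 5:
  s[X,X] = ((-1.8333)·(-1.8333) + (-0.8333)·(-0.8333) + (-0.8333)·(-0.8333) + (-1.8333)·(-1.8333) + (3.1667)·(3.1667) + (2.1667)·(2.1667)) / 5 = 22.8333/5 = 4.5667
  s[X,Y] = ((-1.8333)·(-1.5) + (-0.8333)·(1.5) + (-0.8333)·(-1.5) + (-1.8333)·(-2.5) + (3.1667)·(3.5) + (2.1667)·(0.5)) / 5 = 19.5/5 = 3.9
  s[Y,Y] = ((-1.5)·(-1.5) + (1.5)·(1.5) + (-1.5)·(-1.5) + (-2.5)·(-2.5) + (3.5)·(3.5) + (0.5)·(0.5)) / 5 = 25.5/5 = 5.1
  Sample standard deviations s_i = √(s[i,i]):
  s(X) = √(4.5667) = 2.137
  s(Y) = √(5.1) = 2.2583

Step 3 — r_{ij} = s_{ij} / (s_i · s_j):
  r[X,X] = 1 (diagonal).
  r[X,Y] = 3.9 / (2.137 · 2.2583) = 3.9 / 4.826 = 0.8081
  r[Y,Y] = 1 (diagonal).

R is symmetric with unit diagonal. Assembling:

R = [[1, 0.8081],
 [0.8081, 1]]


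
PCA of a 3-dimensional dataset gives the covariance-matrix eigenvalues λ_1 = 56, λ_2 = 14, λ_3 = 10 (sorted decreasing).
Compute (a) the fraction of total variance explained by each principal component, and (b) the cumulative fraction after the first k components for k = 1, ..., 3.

Step 1 — total variance = trace(Sigma) = Σ λ_i = 56 + 14 + 10 = 80.

Step 2 — fraction explained by component i = λ_i / Σ λ:
  PC1: 56/80 = 0.7
  PC2: 14/80 = 0.175
  PC3: 10/80 = 0.125

Step 3 — cumulative fraction after k components = (λ_1 + ... + λ_k) / Σ λ:
  k = 1: 56/80 = 0.7
  k = 2: (56 + 14)/80 = 70/80 = 0.875
  k = 3: (56 + 14 + 10)/80 = 80/80 = 1

Summary (fraction, with percent):

explained: PC1 0.7 (70%), PC2 0.175 (17.5%), PC3 0.125 (12.5%);  cumulative: 0.7, 0.875, 1


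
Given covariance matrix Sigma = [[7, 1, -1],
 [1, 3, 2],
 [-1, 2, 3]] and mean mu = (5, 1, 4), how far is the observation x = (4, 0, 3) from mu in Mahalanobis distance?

Step 1 — centre the observation: (x - mu) = (-1, -1, -1).

Step 2 — invert Sigma (cofactor / det for 3×3, or solve directly):
  Sigma^{-1} = [[0.2, -0.2, 0.2],
 [-0.2, 0.8, -0.6],
 [0.2, -0.6, 0.8]].

Step 3 — form the quadratic (x - mu)^T · Sigma^{-1} · (x - mu):
  Sigma^{-1} · (x - mu) = (-0.2, 0, -0.4).
  (x - mu)^T · [Sigma^{-1} · (x - mu)] = (-1)·(-0.2) + (-1)·(0) + (-1)·(-0.4) = 0.6.

Step 4 — take square root: d = √(0.6) ≈ 0.7746.

d(x, mu) = √(0.6) ≈ 0.7746


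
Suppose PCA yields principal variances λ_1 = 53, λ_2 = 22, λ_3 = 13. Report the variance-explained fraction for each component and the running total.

Step 1 — total variance = trace(Sigma) = Σ λ_i = 53 + 22 + 13 = 88.

Step 2 — fraction explained by component i = λ_i / Σ λ:
  PC1: 53/88 = 0.6023
  PC2: 22/88 = 0.25
  PC3: 13/88 = 0.1477

Step 3 — cumulative fraction after k components = (λ_1 + ... + λ_k) / Σ λ:
  k = 1: 53/88 = 0.6023
  k = 2: (53 + 22)/88 = 75/88 = 0.8523
  k = 3: (53 + 22 + 13)/88 = 88/88 = 1

Summary (fraction, with percent):

explained: PC1 0.6023 (60.23%), PC2 0.25 (25%), PC3 0.1477 (14.77%);  cumulative: 0.6023, 0.8523, 1


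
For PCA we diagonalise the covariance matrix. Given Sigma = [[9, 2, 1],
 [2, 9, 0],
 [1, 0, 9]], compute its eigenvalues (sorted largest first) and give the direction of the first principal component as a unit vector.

Step 1 — characteristic polynomial p(λ) = det(λI - Sigma) = λ³ - tr·λ² + c_1·λ - det, where tr = trace, c_1 = sum of the principal 2×2 minors, det = det(Sigma):
  tr = 9 + 9 + 9 = 27,
  c_1 = (9·9 - (2)²) + (9·9 - (1)²) + (9·9 - (0)²) = 77 + 80 + 81 = 238,
  det = 9·(9·9 - (0)²) - (2)·((2)·9 - (0)·(1)) + (1)·((2)·(0) - 9·(1)) = 9·(81) - (2)·(18) + (1)·(-9) = 684.
  So p(λ) = λ³ - 27λ² + 238λ - 684.
Step 2 — look for an integer root (rational root theorem: any rational root is an integer divisor of 684). Testing λ = 9:
  p(9) = 729 - 2187 + 2142 - 684 = 0  ✓
  Dividing out (λ - 9): p(λ) = (λ - 9)(λ² - 18λ + 76).
Step 3 — remaining eigenvalues from the quadratic λ² - 18λ + 76 = 0:
  Δ = 18² - 4·76 = 324 - 304 = 20,  λ = (18 ± √20)/2 = (18 ± 4.4721)/2 ≈ 11.2361 or 6.7639.
  Sorted: λ_1 = 11.2361,  λ_2 = 9,  λ_3 = 6.7639  (check: sum = 27 = tr ✓).

Step 4 — unit eigenvector for λ_1 ≈ 11.2361: v spans the null space of (Sigma - λ_1 I), whose rows are
  r_1 = (-2.2361, 2, 1),  r_2 = (2, -2.2361, 0),  r_3 = (1, 0, -2.2361).
  v is orthogonal to every row, so take v ∝ r_1 × r_2 = ((2)·(0) - (1)·(-2.2361), (1)·(2) - (-2.2361)·(0), (-2.2361)·(-2.2361) - (2)·(2)) ≈ (2.2361, 2, 1).
  Let u = (2.2361, 2, 1).
  ||u|| = √((2.2361)² + (2)² + (1)²) = √(10) ≈ 3.1623,  v_1 = u/||u|| ≈ (0.7071, 0.6325, 0.3162) (||v_1|| = 1).

λ_1 = 11.2361,  λ_2 = 9,  λ_3 = 6.7639;  v_1 ≈ (0.7071, 0.6325, 0.3162)


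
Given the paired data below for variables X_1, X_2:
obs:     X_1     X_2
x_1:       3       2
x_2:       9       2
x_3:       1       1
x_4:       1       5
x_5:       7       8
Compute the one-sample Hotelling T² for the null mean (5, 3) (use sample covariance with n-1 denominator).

Step 1 — sample mean vector:
  mean(X_1) = (3 + 9 + 1 + 1 + 7) / 5 = 21/5 = 4.2
  mean(X_2) = (2 + 2 + 1 + 5 + 8) / 5 = 18/5 = 3.6
  x̄ = (4.2, 3.6),  deviation x̄ - mu_0 = (4.2, 3.6) - (5, 3) = (-0.8, 0.6).

Step 2 — sample covariance matrix, S[i,j] = (1/(n-1)) · Σ_k (x_{k,i} - mean_i) · (x_{k,j} - mean_j), divisor n-1 = 4:
  S[X_1,X_1] = ((-1.2)·(-1.2) + (4.8)·(4.8) + (-3.2)·(-3.2) + (-3.2)·(-3.2) + (2.8)·(2.8)) / 4 = 52.8/4 = 13.2
  S[X_1,X_2] = ((-1.2)·(-1.6) + (4.8)·(-1.6) + (-3.2)·(-2.6) + (-3.2)·(1.4) + (2.8)·(4.4)) / 4 = 10.4/4 = 2.6
  S[X_2,X_2] = ((-1.6)·(-1.6) + (-1.6)·(-1.6) + (-2.6)·(-2.6) + (1.4)·(1.4) + (4.4)·(4.4)) / 4 = 33.2/4 = 8.3
  S = [[13.2, 2.6],
 [2.6, 8.3]].

Step 3 — invert S. det(S) = 13.2·8.3 - (2.6)² = 102.8.
  S^{-1} = (1/det) · [[d, -b], [-b, a]] = [[0.0807, -0.0253],
 [-0.0253, 0.1284]].

Step 4 — quadratic form (x̄ - mu_0)^T · S^{-1} · (x̄ - mu_0):
  S^{-1} · (x̄ - mu_0) = (-0.0798, 0.0973),
  (x̄ - mu_0)^T · [...] = (-0.8)·(-0.0798) + (0.6)·(0.0973) = 0.1222.

Step 5 — scale by n: T² = 5 · 0.1222 = 0.6109.

T² ≈ 0.6109


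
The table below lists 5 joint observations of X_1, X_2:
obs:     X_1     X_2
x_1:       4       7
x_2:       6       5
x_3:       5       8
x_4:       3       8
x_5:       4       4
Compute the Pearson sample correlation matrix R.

Step 1 — column means:
  mean(X_1) = (4 + 6 + 5 + 3 + 4) / 5 = 22/5 = 4.4
  mean(X_2) = (7 + 5 + 8 + 8 + 4) / 5 = 32/5 = 6.4

Step 2 — sample variances and covariances s[i,j] = (1/(n-1)) · Σ_k (x_{k,i} - mean_i) · (x_{k,j} - mean_j), with n-1 = 4:
  s[X_1,X_1] = ((-0.4)·(-0.4) + (1.6)·(1.6) + (0.6)·(0.6) + (-1.4)·(-1.4) + (-0.4)·(-0.4)) / 4 = 5.2/4 = 1.3
  s[X_1,X_2] = ((-0.4)·(0.6) + (1.6)·(-1.4) + (0.6)·(1.6) + (-1.4)·(1.6) + (-0.4)·(-2.4)) / 4 = -2.8/4 = -0.7
  s[X_2,X_2] = ((0.6)·(0.6) + (-1.4)·(-1.4) + (1.6)·(1.6) + (1.6)·(1.6) + (-2.4)·(-2.4)) / 4 = 13.2/4 = 3.3
  Sample standard deviations s_i = √(s[i,i]):
  s(X_1) = √(1.3) = 1.1402
  s(X_2) = √(3.3) = 1.8166

Step 3 — r_{ij} = s_{ij} / (s_i · s_j):
  r[X_1,X_1] = 1 (diagonal).
  r[X_1,X_2] = -0.7 / (1.1402 · 1.8166) = -0.7 / 2.0712 = -0.338
  r[X_2,X_2] = 1 (diagonal).

R is symmetric with unit diagonal. Assembling:

R = [[1, -0.338],
 [-0.338, 1]]


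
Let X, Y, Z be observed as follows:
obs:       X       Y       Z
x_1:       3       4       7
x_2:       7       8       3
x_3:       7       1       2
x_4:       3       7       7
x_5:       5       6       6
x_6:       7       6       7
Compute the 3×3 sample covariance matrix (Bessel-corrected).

Step 1 — column means:
  mean(X) = (3 + 7 + 7 + 3 + 5 + 7) / 6 = 32/6 = 5.3333
  mean(Y) = (4 + 8 + 1 + 7 + 6 + 6) / 6 = 32/6 = 5.3333
  mean(Z) = (7 + 3 + 2 + 7 + 6 + 7) / 6 = 32/6 = 5.3333

Step 2 — sample covariance S[i,j] = (1/(n-1)) · Σ_k (x_{k,i} - mean_i) · (x_{k,j} - mean_j), with n-1 = 5.
  S[X,X] = ((-2.3333)·(-2.3333) + (1.6667)·(1.6667) + (1.6667)·(1.6667) + (-2.3333)·(-2.3333) + (-0.3333)·(-0.3333) + (1.6667)·(1.6667)) / 5 = 19.3333/5 = 3.8667
  S[X,Y] = ((-2.3333)·(-1.3333) + (1.6667)·(2.6667) + (1.6667)·(-4.3333) + (-2.3333)·(1.6667) + (-0.3333)·(0.6667) + (1.6667)·(0.6667)) / 5 = -2.6667/5 = -0.5333
  S[X,Z] = ((-2.3333)·(1.6667) + (1.6667)·(-2.3333) + (1.6667)·(-3.3333) + (-2.3333)·(1.6667) + (-0.3333)·(0.6667) + (1.6667)·(1.6667)) / 5 = -14.6667/5 = -2.9333
  S[Y,Y] = ((-1.3333)·(-1.3333) + (2.6667)·(2.6667) + (-4.3333)·(-4.3333) + (1.6667)·(1.6667) + (0.6667)·(0.6667) + (0.6667)·(0.6667)) / 5 = 31.3333/5 = 6.2667
  S[Y,Z] = ((-1.3333)·(1.6667) + (2.6667)·(-2.3333) + (-4.3333)·(-3.3333) + (1.6667)·(1.6667) + (0.6667)·(0.6667) + (0.6667)·(1.6667)) / 5 = 10.3333/5 = 2.0667
  S[Z,Z] = ((1.6667)·(1.6667) + (-2.3333)·(-2.3333) + (-3.3333)·(-3.3333) + (1.6667)·(1.6667) + (0.6667)·(0.6667) + (1.6667)·(1.6667)) / 5 = 25.3333/5 = 5.0667

S is symmetric (S[j,i] = S[i,j]). Assembling:

S = [[3.8667, -0.5333, -2.9333],
 [-0.5333, 6.2667, 2.0667],
 [-2.9333, 2.0667, 5.0667]]


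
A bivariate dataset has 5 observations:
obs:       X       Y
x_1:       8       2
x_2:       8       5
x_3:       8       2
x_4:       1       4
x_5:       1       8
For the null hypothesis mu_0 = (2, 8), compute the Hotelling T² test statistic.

Step 1 — sample mean vector:
  mean(X) = (8 + 8 + 8 + 1 + 1) / 5 = 26/5 = 5.2
  mean(Y) = (2 + 5 + 2 + 4 + 8) / 5 = 21/5 = 4.2
  x̄ = (5.2, 4.2),  deviation x̄ - mu_0 = (5.2, 4.2) - (2, 8) = (3.2, -3.8).

Step 2 — sample covariance matrix, S[i,j] = (1/(n-1)) · Σ_k (x_{k,i} - mean_i) · (x_{k,j} - mean_j), divisor n-1 = 4:
  S[X,X] = ((2.8)·(2.8) + (2.8)·(2.8) + (2.8)·(2.8) + (-4.2)·(-4.2) + (-4.2)·(-4.2)) / 4 = 58.8/4 = 14.7
  S[X,Y] = ((2.8)·(-2.2) + (2.8)·(0.8) + (2.8)·(-2.2) + (-4.2)·(-0.2) + (-4.2)·(3.8)) / 4 = -25.2/4 = -6.3
  S[Y,Y] = ((-2.2)·(-2.2) + (0.8)·(0.8) + (-2.2)·(-2.2) + (-0.2)·(-0.2) + (3.8)·(3.8)) / 4 = 24.8/4 = 6.2
  S = [[14.7, -6.3],
 [-6.3, 6.2]].

Step 3 — invert S. det(S) = 14.7·6.2 - (-6.3)² = 51.45.
  S^{-1} = (1/det) · [[d, -b], [-b, a]] = [[0.1205, 0.1224],
 [0.1224, 0.2857]].

Step 4 — quadratic form (x̄ - mu_0)^T · S^{-1} · (x̄ - mu_0):
  S^{-1} · (x̄ - mu_0) = (-0.0797, -0.6939),
  (x̄ - mu_0)^T · [...] = (3.2)·(-0.0797) + (-3.8)·(-0.6939) = 2.3817.

Step 5 — scale by n: T² = 5 · 2.3817 = 11.9086.

T² ≈ 11.9086


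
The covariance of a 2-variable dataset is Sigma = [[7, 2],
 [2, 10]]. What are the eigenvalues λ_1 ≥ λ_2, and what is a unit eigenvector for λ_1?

Step 1 — characteristic polynomial of 2×2 Sigma:
  det(Sigma - λI) = λ² - trace · λ + det = 0.
  trace = 7 + 10 = 17, det = 7·10 - (2)² = 66.
Step 2 — discriminant:
  Δ = trace² - 4·det = 289 - 264 = 25.
Step 3 — eigenvalues:
  λ = (trace ± √Δ)/2 = (17 ± 5)/2,
  λ_1 = 11,  λ_2 = 6.

Step 4 — unit eigenvector for λ_1: solve (Sigma - λ_1 I)v = 0. First row:
  (7 - 11)·v_x + (2)·v_y = 0, i.e. (-4)·v_x + (2)·v_y = 0,
  so v ∝ (b, λ_1 - a) = (2, 4) = u.
  ||u|| = √((2)² + (4)²) = √(20) ≈ 4.4721,
  v_1 = u/||u|| ≈ (0.4472, 0.8944) (||v_1|| = 1).

λ_1 = 11,  λ_2 = 6;  v_1 ≈ (0.4472, 0.8944)


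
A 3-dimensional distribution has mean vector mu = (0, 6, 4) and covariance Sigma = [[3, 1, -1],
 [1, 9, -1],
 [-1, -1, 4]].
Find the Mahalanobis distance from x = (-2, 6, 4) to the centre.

Step 1 — centre the observation: (x - mu) = (-2, 0, 0).

Step 2 — invert Sigma (cofactor / det for 3×3, or solve directly):
  Sigma^{-1} = [[0.3723, -0.0319, 0.0851],
 [-0.0319, 0.117, 0.0213],
 [0.0851, 0.0213, 0.2766]].

Step 3 — form the quadratic (x - mu)^T · Sigma^{-1} · (x - mu):
  Sigma^{-1} · (x - mu) = (-0.7447, 0.0638, -0.1702).
  (x - mu)^T · [Sigma^{-1} · (x - mu)] = (-2)·(-0.7447) + (0)·(0.0638) + (0)·(-0.1702) = 1.4894.

Step 4 — take square root: d = √(1.4894) ≈ 1.2204.

d(x, mu) = √(1.4894) ≈ 1.2204


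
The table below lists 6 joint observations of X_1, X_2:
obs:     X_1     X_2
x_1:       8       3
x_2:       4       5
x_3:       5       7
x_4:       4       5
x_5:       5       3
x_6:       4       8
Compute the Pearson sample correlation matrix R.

Step 1 — column means:
  mean(X_1) = (8 + 4 + 5 + 4 + 5 + 4) / 6 = 30/6 = 5
  mean(X_2) = (3 + 5 + 7 + 5 + 3 + 8) / 6 = 31/6 = 5.1667

Step 2 — sample variances and covariances s[i,j] = (1/(n-1)) · Σ_k (x_{k,i} - mean_i) · (x_{k,j} - mean_j), with n-1 = 5:
  s[X_1,X_1] = ((3)·(3) + (-1)·(-1) + (0)·(0) + (-1)·(-1) + (0)·(0) + (-1)·(-1)) / 5 = 12/5 = 2.4
  s[X_1,X_2] = ((3)·(-2.1667) + (-1)·(-0.1667) + (0)·(1.8333) + (-1)·(-0.1667) + (0)·(-2.1667) + (-1)·(2.8333)) / 5 = -9/5 = -1.8
  s[X_2,X_2] = ((-2.1667)·(-2.1667) + (-0.1667)·(-0.1667) + (1.8333)·(1.8333) + (-0.1667)·(-0.1667) + (-2.1667)·(-2.1667) + (2.8333)·(2.8333)) / 5 = 20.8333/5 = 4.1667
  Sample standard deviations s_i = √(s[i,i]):
  s(X_1) = √(2.4) = 1.5492
  s(X_2) = √(4.1667) = 2.0412

Step 3 — r_{ij} = s_{ij} / (s_i · s_j):
  r[X_1,X_1] = 1 (diagonal).
  r[X_1,X_2] = -1.8 / (1.5492 · 2.0412) = -1.8 / 3.1623 = -0.5692
  r[X_2,X_2] = 1 (diagonal).

R is symmetric with unit diagonal. Assembling:

R = [[1, -0.5692],
 [-0.5692, 1]]


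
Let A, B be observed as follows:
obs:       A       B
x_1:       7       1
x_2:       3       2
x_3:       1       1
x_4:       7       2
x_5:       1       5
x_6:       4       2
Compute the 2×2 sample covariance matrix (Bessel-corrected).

Step 1 — column means:
  mean(A) = (7 + 3 + 1 + 7 + 1 + 4) / 6 = 23/6 = 3.8333
  mean(B) = (1 + 2 + 1 + 2 + 5 + 2) / 6 = 13/6 = 2.1667

Step 2 — sample covariance S[i,j] = (1/(n-1)) · Σ_k (x_{k,i} - mean_i) · (x_{k,j} - mean_j), with n-1 = 5.
  S[A,A] = ((3.1667)·(3.1667) + (-0.8333)·(-0.8333) + (-2.8333)·(-2.8333) + (3.1667)·(3.1667) + (-2.8333)·(-2.8333) + (0.1667)·(0.1667)) / 5 = 36.8333/5 = 7.3667
  S[A,B] = ((3.1667)·(-1.1667) + (-0.8333)·(-0.1667) + (-2.8333)·(-1.1667) + (3.1667)·(-0.1667) + (-2.8333)·(2.8333) + (0.1667)·(-0.1667)) / 5 = -8.8333/5 = -1.7667
  S[B,B] = ((-1.1667)·(-1.1667) + (-0.1667)·(-0.1667) + (-1.1667)·(-1.1667) + (-0.1667)·(-0.1667) + (2.8333)·(2.8333) + (-0.1667)·(-0.1667)) / 5 = 10.8333/5 = 2.1667

S is symmetric (S[j,i] = S[i,j]). Assembling:

S = [[7.3667, -1.7667],
 [-1.7667, 2.1667]]


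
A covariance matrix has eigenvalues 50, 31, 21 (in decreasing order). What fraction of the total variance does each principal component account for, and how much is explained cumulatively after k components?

Step 1 — total variance = trace(Sigma) = Σ λ_i = 50 + 31 + 21 = 102.

Step 2 — fraction explained by component i = λ_i / Σ λ:
  PC1: 50/102 = 0.4902
  PC2: 31/102 = 0.3039
  PC3: 21/102 = 0.2059

Step 3 — cumulative fraction after k components = (λ_1 + ... + λ_k) / Σ λ:
  k = 1: 50/102 = 0.4902
  k = 2: (50 + 31)/102 = 81/102 = 0.7941
  k = 3: (50 + 31 + 21)/102 = 102/102 = 1

Summary (fraction, with percent):

explained: PC1 0.4902 (49.02%), PC2 0.3039 (30.39%), PC3 0.2059 (20.59%);  cumulative: 0.4902, 0.7941, 1


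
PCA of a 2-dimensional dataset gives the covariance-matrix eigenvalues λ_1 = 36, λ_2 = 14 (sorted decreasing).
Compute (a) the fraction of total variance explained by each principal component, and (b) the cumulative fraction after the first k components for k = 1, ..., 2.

Step 1 — total variance = trace(Sigma) = Σ λ_i = 36 + 14 = 50.

Step 2 — fraction explained by component i = λ_i / Σ λ:
  PC1: 36/50 = 0.72
  PC2: 14/50 = 0.28

Step 3 — cumulative fraction after k components = (λ_1 + ... + λ_k) / Σ λ:
  k = 1: 36/50 = 0.72
  k = 2: (36 + 14)/50 = 50/50 = 1

Summary (fraction, with percent):

explained: PC1 0.72 (72%), PC2 0.28 (28%);  cumulative: 0.72, 1


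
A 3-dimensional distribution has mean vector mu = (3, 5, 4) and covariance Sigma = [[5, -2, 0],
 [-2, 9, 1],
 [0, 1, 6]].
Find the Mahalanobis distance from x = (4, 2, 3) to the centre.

Step 1 — centre the observation: (x - mu) = (1, -3, -1).

Step 2 — invert Sigma (cofactor / det for 3×3, or solve directly):
  Sigma^{-1} = [[0.2199, 0.0498, -0.0083],
 [0.0498, 0.1245, -0.0207],
 [-0.0083, -0.0207, 0.1701]].

Step 3 — form the quadratic (x - mu)^T · Sigma^{-1} · (x - mu):
  Sigma^{-1} · (x - mu) = (0.0788, -0.3029, -0.1162).
  (x - mu)^T · [Sigma^{-1} · (x - mu)] = (1)·(0.0788) + (-3)·(-0.3029) + (-1)·(-0.1162) = 1.1037.

Step 4 — take square root: d = √(1.1037) ≈ 1.0506.

d(x, mu) = √(1.1037) ≈ 1.0506


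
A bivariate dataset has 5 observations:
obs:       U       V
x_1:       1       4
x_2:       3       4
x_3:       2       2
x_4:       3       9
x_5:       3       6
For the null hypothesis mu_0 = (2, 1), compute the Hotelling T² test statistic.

Step 1 — sample mean vector:
  mean(U) = (1 + 3 + 2 + 3 + 3) / 5 = 12/5 = 2.4
  mean(V) = (4 + 4 + 2 + 9 + 6) / 5 = 25/5 = 5
  x̄ = (2.4, 5),  deviation x̄ - mu_0 = (2.4, 5) - (2, 1) = (0.4, 4).

Step 2 — sample covariance matrix, S[i,j] = (1/(n-1)) · Σ_k (x_{k,i} - mean_i) · (x_{k,j} - mean_j), divisor n-1 = 4:
  S[U,U] = ((-1.4)·(-1.4) + (0.6)·(0.6) + (-0.4)·(-0.4) + (0.6)·(0.6) + (0.6)·(0.6)) / 4 = 3.2/4 = 0.8
  S[U,V] = ((-1.4)·(-1) + (0.6)·(-1) + (-0.4)·(-3) + (0.6)·(4) + (0.6)·(1)) / 4 = 5/4 = 1.25
  S[V,V] = ((-1)·(-1) + (-1)·(-1) + (-3)·(-3) + (4)·(4) + (1)·(1)) / 4 = 28/4 = 7
  S = [[0.8, 1.25],
 [1.25, 7]].

Step 3 — invert S. det(S) = 0.8·7 - (1.25)² = 4.0375.
  S^{-1} = (1/det) · [[d, -b], [-b, a]] = [[1.7337, -0.3096],
 [-0.3096, 0.1981]].

Step 4 — quadratic form (x̄ - mu_0)^T · S^{-1} · (x̄ - mu_0):
  S^{-1} · (x̄ - mu_0) = (-0.5449, 0.6687),
  (x̄ - mu_0)^T · [...] = (0.4)·(-0.5449) + (4)·(0.6687) = 2.457.

Step 5 — scale by n: T² = 5 · 2.457 = 12.2848.

T² ≈ 12.2848


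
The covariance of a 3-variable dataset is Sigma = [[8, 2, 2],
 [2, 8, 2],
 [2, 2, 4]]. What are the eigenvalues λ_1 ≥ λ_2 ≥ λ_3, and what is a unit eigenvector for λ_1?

Step 1 — characteristic polynomial p(λ) = det(λI - Sigma) = λ³ - tr·λ² + c_1·λ - det, where tr = trace, c_1 = sum of the principal 2×2 minors, det = det(Sigma):
  tr = 8 + 8 + 4 = 20,
  c_1 = (8·8 - (2)²) + (8·4 - (2)²) + (8·4 - (2)²) = 60 + 28 + 28 = 116,
  det = 8·(8·4 - (2)²) - (2)·((2)·4 - (2)·(2)) + (2)·((2)·(2) - 8·(2)) = 8·(28) - (2)·(4) + (2)·(-12) = 192.
  So p(λ) = λ³ - 20λ² + 116λ - 192.
Step 2 — look for an integer root (rational root theorem: any rational root is an integer divisor of 192). Testing λ = 6:
  p(6) = 216 - 720 + 696 - 192 = 0  ✓
  Dividing out (λ - 6): p(λ) = (λ - 6)(λ² - 14λ + 32).
Step 3 — remaining eigenvalues from the quadratic λ² - 14λ + 32 = 0:
  Δ = 14² - 4·32 = 196 - 128 = 68,  λ = (14 ± √68)/2 = (14 ± 8.2462)/2 ≈ 11.1231 or 2.8769.
  Sorted: λ_1 = 11.1231,  λ_2 = 6,  λ_3 = 2.8769  (check: sum = 20 = tr ✓).

Step 4 — unit eigenvector for λ_1 ≈ 11.1231: v spans the null space of (Sigma - λ_1 I), whose rows are
  r_1 = (-3.1231, 2, 2),  r_2 = (2, -3.1231, 2),  r_3 = (2, 2, -7.1231).
  v is orthogonal to every row, so take v ∝ r_1 × r_2 = ((2)·(2) - (2)·(-3.1231), (2)·(2) - (-3.1231)·(2), (-3.1231)·(-3.1231) - (2)·(2)) ≈ (10.2462, 10.2462, 5.7538).
  Let u = (10.2462, 10.2462, 5.7538).
  ||u|| = √((10.2462)² + (10.2462)² + (5.7538)²) = √(243.0758) ≈ 15.5909,  v_1 = u/||u|| ≈ (0.6572, 0.6572, 0.369) (||v_1|| = 1).

λ_1 = 11.1231,  λ_2 = 6,  λ_3 = 2.8769;  v_1 ≈ (0.6572, 0.6572, 0.369)


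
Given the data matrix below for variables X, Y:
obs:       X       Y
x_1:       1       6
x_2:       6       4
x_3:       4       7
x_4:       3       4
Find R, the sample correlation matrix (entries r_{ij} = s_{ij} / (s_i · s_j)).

Step 1 — column means:
  mean(X) = (1 + 6 + 4 + 3) / 4 = 14/4 = 3.5
  mean(Y) = (6 + 4 + 7 + 4) / 4 = 21/4 = 5.25

Step 2 — sample variances and covariances s[i,j] = (1/(n-1)) · Σ_k (x_{k,i} - mean_i) · (x_{k,j} - mean_j), with n-1 = 3:
  s[X,X] = ((-2.5)·(-2.5) + (2.5)·(2.5) + (0.5)·(0.5) + (-0.5)·(-0.5)) / 3 = 13/3 = 4.3333
  s[X,Y] = ((-2.5)·(0.75) + (2.5)·(-1.25) + (0.5)·(1.75) + (-0.5)·(-1.25)) / 3 = -3.5/3 = -1.1667
  s[Y,Y] = ((0.75)·(0.75) + (-1.25)·(-1.25) + (1.75)·(1.75) + (-1.25)·(-1.25)) / 3 = 6.75/3 = 2.25
  Sample standard deviations s_i = √(s[i,i]):
  s(X) = √(4.3333) = 2.0817
  s(Y) = √(2.25) = 1.5

Step 3 — r_{ij} = s_{ij} / (s_i · s_j):
  r[X,X] = 1 (diagonal).
  r[X,Y] = -1.1667 / (2.0817 · 1.5) = -1.1667 / 3.1225 = -0.3736
  r[Y,Y] = 1 (diagonal).

R is symmetric with unit diagonal. Assembling:

R = [[1, -0.3736],
 [-0.3736, 1]]


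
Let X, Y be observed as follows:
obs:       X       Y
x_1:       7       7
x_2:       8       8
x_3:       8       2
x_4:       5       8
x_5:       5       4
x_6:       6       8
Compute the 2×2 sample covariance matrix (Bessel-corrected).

Step 1 — column means:
  mean(X) = (7 + 8 + 8 + 5 + 5 + 6) / 6 = 39/6 = 6.5
  mean(Y) = (7 + 8 + 2 + 8 + 4 + 8) / 6 = 37/6 = 6.1667

Step 2 — sample covariance S[i,j] = (1/(n-1)) · Σ_k (x_{k,i} - mean_i) · (x_{k,j} - mean_j), with n-1 = 5.
  S[X,X] = ((0.5)·(0.5) + (1.5)·(1.5) + (1.5)·(1.5) + (-1.5)·(-1.5) + (-1.5)·(-1.5) + (-0.5)·(-0.5)) / 5 = 9.5/5 = 1.9
  S[X,Y] = ((0.5)·(0.8333) + (1.5)·(1.8333) + (1.5)·(-4.1667) + (-1.5)·(1.8333) + (-1.5)·(-2.1667) + (-0.5)·(1.8333)) / 5 = -3.5/5 = -0.7
  S[Y,Y] = ((0.8333)·(0.8333) + (1.8333)·(1.8333) + (-4.1667)·(-4.1667) + (1.8333)·(1.8333) + (-2.1667)·(-2.1667) + (1.8333)·(1.8333)) / 5 = 32.8333/5 = 6.5667

S is symmetric (S[j,i] = S[i,j]). Assembling:

S = [[1.9, -0.7],
 [-0.7, 6.5667]]


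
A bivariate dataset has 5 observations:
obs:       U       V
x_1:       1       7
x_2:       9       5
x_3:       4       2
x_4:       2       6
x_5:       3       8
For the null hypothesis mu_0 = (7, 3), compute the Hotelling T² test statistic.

Step 1 — sample mean vector:
  mean(U) = (1 + 9 + 4 + 2 + 3) / 5 = 19/5 = 3.8
  mean(V) = (7 + 5 + 2 + 6 + 8) / 5 = 28/5 = 5.6
  x̄ = (3.8, 5.6),  deviation x̄ - mu_0 = (3.8, 5.6) - (7, 3) = (-3.2, 2.6).

Step 2 — sample covariance matrix, S[i,j] = (1/(n-1)) · Σ_k (x_{k,i} - mean_i) · (x_{k,j} - mean_j), divisor n-1 = 4:
  S[U,U] = ((-2.8)·(-2.8) + (5.2)·(5.2) + (0.2)·(0.2) + (-1.8)·(-1.8) + (-0.8)·(-0.8)) / 4 = 38.8/4 = 9.7
  S[U,V] = ((-2.8)·(1.4) + (5.2)·(-0.6) + (0.2)·(-3.6) + (-1.8)·(0.4) + (-0.8)·(2.4)) / 4 = -10.4/4 = -2.6
  S[V,V] = ((1.4)·(1.4) + (-0.6)·(-0.6) + (-3.6)·(-3.6) + (0.4)·(0.4) + (2.4)·(2.4)) / 4 = 21.2/4 = 5.3
  S = [[9.7, -2.6],
 [-2.6, 5.3]].

Step 3 — invert S. det(S) = 9.7·5.3 - (-2.6)² = 44.65.
  S^{-1} = (1/det) · [[d, -b], [-b, a]] = [[0.1187, 0.0582],
 [0.0582, 0.2172]].

Step 4 — quadratic form (x̄ - mu_0)^T · S^{-1} · (x̄ - mu_0):
  S^{-1} · (x̄ - mu_0) = (-0.2284, 0.3785),
  (x̄ - mu_0)^T · [...] = (-3.2)·(-0.2284) + (2.6)·(0.3785) = 1.7151.

Step 5 — scale by n: T² = 5 · 1.7151 = 8.5756.

T² ≈ 8.5756


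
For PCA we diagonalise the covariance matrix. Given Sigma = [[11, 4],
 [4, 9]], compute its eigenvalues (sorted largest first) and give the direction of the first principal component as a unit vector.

Step 1 — characteristic polynomial of 2×2 Sigma:
  det(Sigma - λI) = λ² - trace · λ + det = 0.
  trace = 11 + 9 = 20, det = 11·9 - (4)² = 83.
Step 2 — discriminant:
  Δ = trace² - 4·det = 400 - 332 = 68.
Step 3 — eigenvalues:
  λ = (trace ± √Δ)/2 = (20 ± 8.2462)/2,
  λ_1 = 14.1231,  λ_2 = 5.8769.

Step 4 — unit eigenvector for λ_1: solve (Sigma - λ_1 I)v = 0. First row:
  (11 - 14.1231)·v_x + (4)·v_y = 0, i.e. (-3.1231)·v_x + (4)·v_y = 0,
  so v ∝ (b, λ_1 - a) = (4, 3.1231) = u.
  ||u|| = √((4)² + (3.1231)²) = √(25.7538) ≈ 5.0748,
  v_1 = u/||u|| ≈ (0.7882, 0.6154) (||v_1|| = 1).

λ_1 = 14.1231,  λ_2 = 5.8769;  v_1 ≈ (0.7882, 0.6154)


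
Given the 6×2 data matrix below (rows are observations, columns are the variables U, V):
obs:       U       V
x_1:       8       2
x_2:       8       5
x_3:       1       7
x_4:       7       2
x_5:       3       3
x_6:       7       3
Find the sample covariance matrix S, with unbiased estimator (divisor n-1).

Step 1 — column means:
  mean(U) = (8 + 8 + 1 + 7 + 3 + 7) / 6 = 34/6 = 5.6667
  mean(V) = (2 + 5 + 7 + 2 + 3 + 3) / 6 = 22/6 = 3.6667

Step 2 — sample covariance S[i,j] = (1/(n-1)) · Σ_k (x_{k,i} - mean_i) · (x_{k,j} - mean_j), with n-1 = 5.
  S[U,U] = ((2.3333)·(2.3333) + (2.3333)·(2.3333) + (-4.6667)·(-4.6667) + (1.3333)·(1.3333) + (-2.6667)·(-2.6667) + (1.3333)·(1.3333)) / 5 = 43.3333/5 = 8.6667
  S[U,V] = ((2.3333)·(-1.6667) + (2.3333)·(1.3333) + (-4.6667)·(3.3333) + (1.3333)·(-1.6667) + (-2.6667)·(-0.6667) + (1.3333)·(-0.6667)) / 5 = -17.6667/5 = -3.5333
  S[V,V] = ((-1.6667)·(-1.6667) + (1.3333)·(1.3333) + (3.3333)·(3.3333) + (-1.6667)·(-1.6667) + (-0.6667)·(-0.6667) + (-0.6667)·(-0.6667)) / 5 = 19.3333/5 = 3.8667

S is symmetric (S[j,i] = S[i,j]). Assembling:

S = [[8.6667, -3.5333],
 [-3.5333, 3.8667]]
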